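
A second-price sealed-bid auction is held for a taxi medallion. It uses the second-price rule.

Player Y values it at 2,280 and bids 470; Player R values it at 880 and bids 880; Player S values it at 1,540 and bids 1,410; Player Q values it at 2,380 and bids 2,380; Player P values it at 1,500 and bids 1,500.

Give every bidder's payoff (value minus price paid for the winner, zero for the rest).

Payoffs: Player Y 0, Player R 0, Player S 0, Player Q 880, Player P 0.

Ordered from highest: Player Q 2,380, then Player P 1,500, then Player S 1,410, then Player R 880, then Player Y 470.
Player Q has the top bid and wins; the price is the second-highest bid, 1,500.
Player Q's payoff = 2,380 − 1,500 = 880. All other bidders lose, so their payoff is 0.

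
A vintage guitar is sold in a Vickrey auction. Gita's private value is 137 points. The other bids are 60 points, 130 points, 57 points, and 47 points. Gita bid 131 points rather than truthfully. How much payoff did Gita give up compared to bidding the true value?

Payoff forgone: 0 points.

The highest competing bid is 130 points.
Bidding truthfully at 137 points: Gita has the top bid, wins, and pays the second-highest bid 130 points. Payoff = 137 points − 130 points = 7 points.
Bidding 131 points: Gita has the top bid, wins, and pays the second-highest bid 130 points. Payoff = 137 points − 130 points = 7 points.
Regret = truthful payoff − actual payoff = 7 points − 7 points = 0 points.
The bid only affects whether you win, not the price — here both bids land on the same side of the top rival bid, so the deviation is payoff-neutral.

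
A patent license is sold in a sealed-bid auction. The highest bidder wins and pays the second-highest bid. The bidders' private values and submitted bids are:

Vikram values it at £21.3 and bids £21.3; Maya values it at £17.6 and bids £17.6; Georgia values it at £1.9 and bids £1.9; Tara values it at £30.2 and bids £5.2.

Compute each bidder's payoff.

Ordered from highest: Vikram £21.3; Maya £17.6; Tara £5.2; Georgia £1.9.
Vikram has the top bid and wins; the price is the second-highest bid, £17.6.
Vikram's payoff = £21.3 − £17.6 = £3.7. All other bidders lose, so their payoff is 0.

Payoffs: Vikram £3.7, Maya £0.0, Georgia £0.0, Tara £0.0.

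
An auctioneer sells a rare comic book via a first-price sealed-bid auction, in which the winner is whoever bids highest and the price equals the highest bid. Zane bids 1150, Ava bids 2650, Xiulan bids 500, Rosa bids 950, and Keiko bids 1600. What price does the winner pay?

Ranking the bids: Ava 2650, then Keiko 1600, then Zane 1150, then Rosa 950, then Xiulan 500.
Ava is the highest bidder, so Ava wins.
Under the first-price rule, the price is the highest bid: 2650.

Price paid: 2650.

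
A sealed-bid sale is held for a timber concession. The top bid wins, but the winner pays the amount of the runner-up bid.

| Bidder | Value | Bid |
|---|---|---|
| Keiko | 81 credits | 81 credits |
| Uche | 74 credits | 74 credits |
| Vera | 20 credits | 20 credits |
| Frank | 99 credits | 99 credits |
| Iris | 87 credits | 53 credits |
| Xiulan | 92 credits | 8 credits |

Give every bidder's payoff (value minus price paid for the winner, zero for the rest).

Ranking the bids: Frank 99 credits > Keiko 81 credits > Uche 74 credits > Iris 53 credits > Vera 20 credits > Xiulan 8 credits.
Frank has the top bid and wins; the price is the second-highest bid, 81 credits.
Frank's payoff = 99 credits − 81 credits = 18 credits. All other bidders lose, so their payoff is 0.

Keiko 0 credits, Uche 0 credits, Vera 0 credits, Frank 18 credits, Iris 0 credits, Xiulan 0 credits.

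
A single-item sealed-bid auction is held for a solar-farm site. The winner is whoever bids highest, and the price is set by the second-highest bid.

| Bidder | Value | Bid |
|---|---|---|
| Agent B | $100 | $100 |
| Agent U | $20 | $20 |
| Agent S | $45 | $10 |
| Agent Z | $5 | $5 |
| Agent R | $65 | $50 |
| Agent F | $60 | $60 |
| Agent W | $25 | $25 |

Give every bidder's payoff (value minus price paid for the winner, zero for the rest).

Payoffs: Agent B $40, Agent U $0, Agent S $0, Agent Z $0, Agent R $0, Agent F $0, Agent W $0.

Sorted high to low: Agent B $100 > Agent F $60 > Agent R $50 > Agent W $25 > Agent U $20 > Agent S $10 > Agent Z $5.
Agent B has the top bid and wins; the price is the second-highest bid, $60.
Agent B's payoff = $100 − $60 = $40. All other bidders lose, so their payoff is 0.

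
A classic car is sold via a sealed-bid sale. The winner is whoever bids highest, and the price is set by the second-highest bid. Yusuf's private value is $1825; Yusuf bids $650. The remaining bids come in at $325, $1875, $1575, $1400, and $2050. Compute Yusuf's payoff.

Yusuf's payoff: $0.

Highest competing bid: $2050.
Yusuf's bid $650 is not the highest, so Yusuf loses, pays nothing, and earns zero payoff.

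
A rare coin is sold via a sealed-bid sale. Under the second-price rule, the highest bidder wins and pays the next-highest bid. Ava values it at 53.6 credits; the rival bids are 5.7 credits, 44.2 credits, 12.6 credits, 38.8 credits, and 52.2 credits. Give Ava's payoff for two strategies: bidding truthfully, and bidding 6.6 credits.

(a) 1.4 credits  (b) 0.0 credits

The highest competing bid is 52.2 credits.
Bidding truthfully at 53.6 credits: Ava has the top bid, wins, and pays the second-highest bid 52.2 credits. Payoff = 53.6 credits − 52.2 credits = 1.4 credits.
Bidding 6.6 credits: the top bid is 52.2 credits (a rival), so Ava loses. Payoff = 0.0 credits.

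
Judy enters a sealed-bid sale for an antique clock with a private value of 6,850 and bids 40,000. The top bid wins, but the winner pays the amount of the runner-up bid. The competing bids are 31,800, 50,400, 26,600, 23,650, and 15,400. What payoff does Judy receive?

Highest competing bid: 50,400.
Judy's bid 40,000 is not the highest, so Judy loses, pays nothing, and earns zero payoff.

Judy's payoff: 0.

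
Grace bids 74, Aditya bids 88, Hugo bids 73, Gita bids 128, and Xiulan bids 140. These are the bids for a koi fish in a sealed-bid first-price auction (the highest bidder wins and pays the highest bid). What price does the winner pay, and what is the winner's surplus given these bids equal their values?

Ordered from highest: Xiulan 140, then Gita 128, then Aditya 88, then Grace 74, then Hugo 73.
Xiulan is the highest bidder, so Xiulan wins.
Under the first-price rule, the price is the highest bid: 140.
Surplus = 140 − 140 = 0.

Price 140; surplus 0.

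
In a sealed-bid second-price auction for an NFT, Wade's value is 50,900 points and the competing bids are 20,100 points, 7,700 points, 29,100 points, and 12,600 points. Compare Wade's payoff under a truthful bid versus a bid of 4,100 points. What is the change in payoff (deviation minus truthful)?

The highest competing bid is 29,100 points.
Bidding truthfully at 50,900 points: Wade has the top bid, wins, and pays the second-highest bid 29,100 points. Payoff = 50,900 points − 29,100 points = 21,800 points.
Bidding 4,100 points: the top bid is 29,100 points (a rival), so Wade loses. Payoff = 0 points.
Change = 0 points − 21,800 points = -21,800 points.
Deviating from a truthful bid can only lose payoff in a second-price auction — never gain.

Payoff change: -21,800 points.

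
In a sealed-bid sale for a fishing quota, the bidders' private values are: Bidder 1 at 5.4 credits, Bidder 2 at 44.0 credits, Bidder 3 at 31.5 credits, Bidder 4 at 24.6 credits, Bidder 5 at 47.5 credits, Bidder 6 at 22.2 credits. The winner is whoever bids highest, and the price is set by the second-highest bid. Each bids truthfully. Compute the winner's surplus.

Ordered from highest: Bidder 5 47.5 credits > Bidder 2 44.0 credits > Bidder 3 31.5 credits > Bidder 4 24.6 credits > Bidder 6 22.2 credits > Bidder 1 5.4 credits.
Bidder 5 wins with the top bid and pays the second-highest, 44.0 credits.
Surplus = 47.5 credits − 44.0 credits = 3.5 credits.

3.5 credits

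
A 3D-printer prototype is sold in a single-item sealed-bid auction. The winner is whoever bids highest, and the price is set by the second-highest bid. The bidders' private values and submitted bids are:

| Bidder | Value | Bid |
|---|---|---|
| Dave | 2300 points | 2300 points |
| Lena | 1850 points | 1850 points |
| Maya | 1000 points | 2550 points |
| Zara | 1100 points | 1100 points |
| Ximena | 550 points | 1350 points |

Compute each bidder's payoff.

Sorted high to low: Maya 2550 points, then Dave 2300 points, then Lena 1850 points, then Ximena 1350 points, then Zara 1100 points.
Maya has the top bid and wins; the price is the second-highest bid, 2300 points.
Maya's payoff = 1000 points − 2300 points = -1300 points. All other bidders lose, so their payoff is 0.

Dave 0 points, Lena 0 points, Maya -1300 points, Zara 0 points, Ximena 0 points.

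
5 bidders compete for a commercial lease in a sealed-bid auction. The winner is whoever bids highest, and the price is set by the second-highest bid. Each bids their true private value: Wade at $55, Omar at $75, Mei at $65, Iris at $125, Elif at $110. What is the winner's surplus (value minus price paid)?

Ranking the bids: Iris $125 > Elif $110 > Omar $75 > Mei $65 > Wade $55.
Iris wins with the top bid and pays the second-highest, $110.
Surplus = $125 − $110 = $15.

Surplus = $15.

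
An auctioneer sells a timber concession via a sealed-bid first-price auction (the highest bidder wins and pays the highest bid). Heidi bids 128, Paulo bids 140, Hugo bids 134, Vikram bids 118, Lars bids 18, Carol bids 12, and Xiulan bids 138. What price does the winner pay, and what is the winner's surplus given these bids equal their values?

Ranking the bids: Paulo 140 > Xiulan 138 > Hugo 134 > Heidi 128 > Vikram 118 > Lars 18 > Carol 12.
Paulo is the highest bidder, so Paulo wins.
Under the first-price rule, the price is the highest bid: 140.
Surplus = 140 − 140 = 0.

Price 140; surplus 0.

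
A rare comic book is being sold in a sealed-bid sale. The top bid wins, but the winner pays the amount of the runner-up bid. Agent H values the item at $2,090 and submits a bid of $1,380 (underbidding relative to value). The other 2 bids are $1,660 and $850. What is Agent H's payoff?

Highest competing bid: $1,660.
Agent H's bid $1,380 is not the highest, so Agent H loses, pays nothing, and earns zero payoff.

$0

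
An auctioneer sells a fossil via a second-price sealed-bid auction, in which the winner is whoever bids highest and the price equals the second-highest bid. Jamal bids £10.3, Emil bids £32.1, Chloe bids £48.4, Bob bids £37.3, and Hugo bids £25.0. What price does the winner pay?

Sorted high to low: Chloe £48.4 > Bob £37.3 > Emil £32.1 > Hugo £25.0 > Jamal £10.3.
Chloe is the highest bidder, so Chloe wins.
Under the second-price rule, the price is the second-highest bid: £37.3.

The winner pays £37.3.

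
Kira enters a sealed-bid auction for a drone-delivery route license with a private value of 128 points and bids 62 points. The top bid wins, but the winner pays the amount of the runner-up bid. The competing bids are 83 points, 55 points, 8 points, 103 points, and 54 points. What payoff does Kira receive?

Highest competing bid: 103 points.
Kira's bid 62 points is not the highest, so Kira loses, pays nothing, and earns zero payoff.

Payoff = 0 points.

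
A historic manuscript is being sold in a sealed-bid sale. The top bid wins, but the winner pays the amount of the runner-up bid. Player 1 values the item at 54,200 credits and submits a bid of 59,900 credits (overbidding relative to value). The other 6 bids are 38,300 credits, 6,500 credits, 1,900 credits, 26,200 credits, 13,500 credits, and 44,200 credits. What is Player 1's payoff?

The bidder's payoff: 10,000 credits.

Highest competing bid: 44,200 credits.
Player 1's bid 59,900 credits is the highest overall, so Player 1 wins and pays the second-highest bid, 44,200 credits.
Payoff = value − price = 54,200 credits − 44,200 credits = 10,000 credits.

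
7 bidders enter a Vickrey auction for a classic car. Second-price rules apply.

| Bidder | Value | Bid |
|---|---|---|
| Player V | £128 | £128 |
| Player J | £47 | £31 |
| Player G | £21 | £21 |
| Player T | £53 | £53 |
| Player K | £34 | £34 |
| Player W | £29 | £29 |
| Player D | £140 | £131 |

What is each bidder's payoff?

Payoffs: Player V £0, Player J £0, Player G £0, Player T £0, Player K £0, Player W £0, Player D £12.

Ranking the bids: Player D £131; Player V £128; Player T £53; Player K £34; Player J £31; Player W £29; Player G £21.
Player D has the top bid and wins; the price is the second-highest bid, £128.
Player D's payoff = £140 − £128 = £12. All other bidders lose, so their payoff is 0.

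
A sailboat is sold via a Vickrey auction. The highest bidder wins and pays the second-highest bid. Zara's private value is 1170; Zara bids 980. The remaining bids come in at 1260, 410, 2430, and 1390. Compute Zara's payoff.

0

Highest competing bid: 2430.
Zara's bid 980 is not the highest, so Zara loses, pays nothing, and earns zero payoff.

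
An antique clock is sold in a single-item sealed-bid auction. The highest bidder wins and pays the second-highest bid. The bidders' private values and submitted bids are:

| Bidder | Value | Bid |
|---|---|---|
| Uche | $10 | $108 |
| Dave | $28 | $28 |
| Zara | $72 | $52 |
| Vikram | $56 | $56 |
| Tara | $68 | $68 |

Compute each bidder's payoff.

Payoffs: Uche -$58, Dave $0, Zara $0, Vikram $0, Tara $0.

Bids in descending order: Uche $108 > Tara $68 > Vikram $56 > Zara $52 > Dave $28.
Uche has the top bid and wins; the price is the second-highest bid, $68.
Uche's payoff = $10 − $68 = -$58. All other bidders lose, so their payoff is 0.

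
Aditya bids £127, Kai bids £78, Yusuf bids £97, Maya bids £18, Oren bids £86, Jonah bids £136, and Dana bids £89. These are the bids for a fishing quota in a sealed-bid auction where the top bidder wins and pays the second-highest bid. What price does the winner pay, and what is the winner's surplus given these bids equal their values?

The winner pays £127 for a surplus of £9.

Ordered from highest: Jonah £136; Aditya £127; Yusuf £97; Dana £89; Oren £86; Kai £78; Maya £18.
Jonah is the highest bidder, so Jonah wins.
Under the second-price rule, the price is the second-highest bid: £127.
Surplus = £136 − £127 = £9.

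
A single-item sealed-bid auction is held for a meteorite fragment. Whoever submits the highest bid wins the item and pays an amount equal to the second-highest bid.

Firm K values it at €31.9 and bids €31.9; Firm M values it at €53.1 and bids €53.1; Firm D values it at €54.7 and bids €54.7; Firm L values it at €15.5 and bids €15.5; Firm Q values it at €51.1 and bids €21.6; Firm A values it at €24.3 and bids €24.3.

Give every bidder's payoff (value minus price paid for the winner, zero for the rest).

Sorted high to low: Firm D €54.7; Firm M €53.1; Firm K €31.9; Firm A €24.3; Firm Q €21.6; Firm L €15.5.
Firm D has the top bid and wins; the price is the second-highest bid, €53.1.
Firm D's payoff = €54.7 − €53.1 = €1.6. All other bidders lose, so their payoff is 0.

Firm K €0.0, Firm M €0.0, Firm D €1.6, Firm L €0.0, Firm Q €0.0, Firm A €0.0.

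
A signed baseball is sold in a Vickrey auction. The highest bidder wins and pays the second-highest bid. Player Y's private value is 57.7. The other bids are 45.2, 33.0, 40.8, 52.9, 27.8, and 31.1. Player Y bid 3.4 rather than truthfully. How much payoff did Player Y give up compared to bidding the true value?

The highest competing bid is 52.9.
Bidding truthfully at 57.7: Player Y has the top bid, wins, and pays the second-highest bid 52.9. Payoff = 57.7 − 52.9 = 4.8.
Bidding 3.4: the top bid is 52.9 (a rival), so Player Y loses. Payoff = 0.0.
Regret = truthful payoff − actual payoff = 4.8 − 0.0 = 4.8.

Regret: 4.8.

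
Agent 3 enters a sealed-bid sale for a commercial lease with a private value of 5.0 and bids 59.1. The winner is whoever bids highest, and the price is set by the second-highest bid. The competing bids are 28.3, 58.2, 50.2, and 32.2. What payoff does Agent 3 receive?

Highest competing bid: 58.2.
Agent 3's bid 59.1 is the highest overall, so Agent 3 wins and pays the second-highest bid, 58.2.
Payoff = value − price = 5.0 − 58.2 = -53.2.

Payoff = -53.2.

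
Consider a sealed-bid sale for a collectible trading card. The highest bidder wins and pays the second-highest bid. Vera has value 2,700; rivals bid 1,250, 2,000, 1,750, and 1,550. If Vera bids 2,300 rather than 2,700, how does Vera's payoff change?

Change in payoff: 0.

The highest competing bid is 2,000.
Bidding truthfully at 2,700: Vera has the top bid, wins, and pays the second-highest bid 2,000. Payoff = 2,700 − 2,000 = 700.
Bidding 2,300: Vera has the top bid, wins, and pays the second-highest bid 2,000. Payoff = 2,700 − 2,000 = 700.
Change = 700 − 700 = 0.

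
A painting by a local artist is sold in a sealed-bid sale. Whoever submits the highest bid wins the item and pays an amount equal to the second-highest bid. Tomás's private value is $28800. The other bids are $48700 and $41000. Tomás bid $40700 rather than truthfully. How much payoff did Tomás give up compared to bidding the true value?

Payoff forgone: $0.

The highest competing bid is $48700.
Bidding truthfully at $28800: the top bid is $48700 (a rival), so Tomás loses. Payoff = $0.
Bidding $40700: the top bid is $48700 (a rival), so Tomás loses. Payoff = $0.
Regret = truthful payoff − actual payoff = $0 − $0 = $0.
The bid only affects whether you win, not the price — here both bids land on the same side of the top rival bid, so the deviation is payoff-neutral.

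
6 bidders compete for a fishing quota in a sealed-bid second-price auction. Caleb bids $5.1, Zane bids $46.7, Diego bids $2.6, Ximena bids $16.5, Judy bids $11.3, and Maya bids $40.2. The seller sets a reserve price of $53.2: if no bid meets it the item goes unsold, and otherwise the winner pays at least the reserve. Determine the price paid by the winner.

Ranking the bids: Zane $46.7 > Maya $40.2 > Ximena $16.5 > Judy $11.3 > Caleb $5.1 > Diego $2.6.
The top bid $46.7 is below the reserve $53.2, so the item goes unsold and nothing is paid.

unsold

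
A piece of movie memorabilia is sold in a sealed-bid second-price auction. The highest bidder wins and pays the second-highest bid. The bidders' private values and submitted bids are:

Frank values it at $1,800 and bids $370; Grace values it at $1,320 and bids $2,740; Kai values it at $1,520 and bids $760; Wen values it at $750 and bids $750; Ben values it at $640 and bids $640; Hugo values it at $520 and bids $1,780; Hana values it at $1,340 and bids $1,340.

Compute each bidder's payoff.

Sorted high to low: Grace $2,740 > Hugo $1,780 > Hana $1,340 > Kai $760 > Wen $750 > Ben $640 > Frank $370.
Grace has the top bid and wins; the price is the second-highest bid, $1,780.
Grace's payoff = $1,320 − $1,780 = -$460. All other bidders lose, so their payoff is 0.

Frank $0, Grace -$460, Kai $0, Wen $0, Ben $0, Hugo $0, Hana $0.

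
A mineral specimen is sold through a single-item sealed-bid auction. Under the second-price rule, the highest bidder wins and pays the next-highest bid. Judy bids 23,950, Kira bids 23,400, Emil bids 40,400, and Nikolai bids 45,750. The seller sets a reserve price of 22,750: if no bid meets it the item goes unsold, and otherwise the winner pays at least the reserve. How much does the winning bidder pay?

Ordered from highest: Nikolai 45,750, then Emil 40,400, then Judy 23,950, then Kira 23,400.
Nikolai has the highest bid, so Nikolai wins.
The second-highest bid is 40,400, which exceeds the reserve, so that sets the price.

Price paid: 40,400.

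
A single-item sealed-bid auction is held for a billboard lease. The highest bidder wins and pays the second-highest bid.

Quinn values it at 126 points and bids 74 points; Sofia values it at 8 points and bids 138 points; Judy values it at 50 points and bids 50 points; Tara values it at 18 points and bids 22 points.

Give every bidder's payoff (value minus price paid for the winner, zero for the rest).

Ranking the bids: Sofia 138 points; Quinn 74 points; Judy 50 points; Tara 22 points.
Sofia has the top bid and wins; the price is the second-highest bid, 74 points.
Sofia's payoff = 8 points − 74 points = -66 points. All other bidders lose, so their payoff is 0.

Payoffs: Quinn 0 points, Sofia -66 points, Judy 0 points, Tara 0 points.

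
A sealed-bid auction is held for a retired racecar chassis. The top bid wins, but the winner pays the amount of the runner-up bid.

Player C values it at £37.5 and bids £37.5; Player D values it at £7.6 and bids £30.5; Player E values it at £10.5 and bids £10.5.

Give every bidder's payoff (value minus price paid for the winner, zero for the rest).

Payoffs: Player C £7.0, Player D £0.0, Player E £0.0.

Sorted high to low: Player C £37.5, then Player D £30.5, then Player E £10.5.
Player C has the top bid and wins; the price is the second-highest bid, £30.5.
Player C's payoff = £37.5 − £30.5 = £7.0. All other bidders lose, so their payoff is 0.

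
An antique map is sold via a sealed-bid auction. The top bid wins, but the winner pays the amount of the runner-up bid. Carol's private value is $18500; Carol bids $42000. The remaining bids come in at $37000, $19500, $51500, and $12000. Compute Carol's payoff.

$0

Highest competing bid: $51500.
Carol's bid $42000 is not the highest, so Carol loses, pays nothing, and earns zero payoff.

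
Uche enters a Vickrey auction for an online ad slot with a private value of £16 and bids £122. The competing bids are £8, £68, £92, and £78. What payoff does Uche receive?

Highest competing bid: £92.
Uche's bid £122 is the highest overall, so Uche wins and pays the second-highest bid, £92.
Payoff = value − price = £16 − £92 = -£76.
Overbidding won the item at a price above value — truthful bidding would have avoided this loss.

-£76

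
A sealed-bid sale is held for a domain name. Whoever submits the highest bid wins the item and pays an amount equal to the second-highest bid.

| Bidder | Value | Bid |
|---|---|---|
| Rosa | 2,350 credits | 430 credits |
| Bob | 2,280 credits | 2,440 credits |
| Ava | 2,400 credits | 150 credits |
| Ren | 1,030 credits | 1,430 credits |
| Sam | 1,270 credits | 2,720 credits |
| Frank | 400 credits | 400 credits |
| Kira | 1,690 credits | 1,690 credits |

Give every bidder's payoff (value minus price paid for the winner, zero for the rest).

Sorted high to low: Sam 2,720 credits; Bob 2,440 credits; Kira 1,690 credits; Ren 1,430 credits; Rosa 430 credits; Frank 400 credits; Ava 150 credits.
Sam has the top bid and wins; the price is the second-highest bid, 2,440 credits.
Sam's payoff = 1,270 credits − 2,440 credits = -1,170 credits. All other bidders lose, so their payoff is 0.

Rosa 0 credits, Bob 0 credits, Ava 0 credits, Ren 0 credits, Sam -1,170 credits, Frank 0 credits, Kira 0 credits.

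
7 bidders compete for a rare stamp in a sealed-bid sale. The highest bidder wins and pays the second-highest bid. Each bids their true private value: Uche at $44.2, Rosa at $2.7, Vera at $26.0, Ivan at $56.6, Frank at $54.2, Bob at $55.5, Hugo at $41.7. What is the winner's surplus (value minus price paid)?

$1.1

Bids in descending order: Ivan $56.6, then Bob $55.5, then Frank $54.2, then Uche $44.2, then Hugo $41.7, then Vera $26.0, then Rosa $2.7.
Ivan wins with the top bid and pays the second-highest, $55.5.
Surplus = $56.6 − $55.5 = $1.1.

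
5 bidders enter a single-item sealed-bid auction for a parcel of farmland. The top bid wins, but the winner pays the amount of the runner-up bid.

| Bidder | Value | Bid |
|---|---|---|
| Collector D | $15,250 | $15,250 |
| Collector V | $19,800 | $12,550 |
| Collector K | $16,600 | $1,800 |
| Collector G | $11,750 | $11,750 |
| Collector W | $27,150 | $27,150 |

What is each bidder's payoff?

Collector D $0, Collector V $0, Collector K $0, Collector G $0, Collector W $11,900.

Ranking the bids: Collector W $27,150 > Collector D $15,250 > Collector V $12,550 > Collector G $11,750 > Collector K $1,800.
Collector W has the top bid and wins; the price is the second-highest bid, $15,250.
Collector W's payoff = $27,150 − $15,250 = $11,900. All other bidders lose, so their payoff is 0.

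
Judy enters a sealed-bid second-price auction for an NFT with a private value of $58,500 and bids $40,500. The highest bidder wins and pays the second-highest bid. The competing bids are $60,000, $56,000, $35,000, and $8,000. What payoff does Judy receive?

Highest competing bid: $60,000.
Judy's bid $40,500 is not the highest, so Judy loses, pays nothing, and earns zero payoff.

$0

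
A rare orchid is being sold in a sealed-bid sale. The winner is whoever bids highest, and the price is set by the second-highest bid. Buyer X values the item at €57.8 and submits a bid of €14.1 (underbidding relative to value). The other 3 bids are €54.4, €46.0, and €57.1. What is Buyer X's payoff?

Highest competing bid: €57.1.
Buyer X's bid €14.1 is not the highest, so Buyer X loses, pays nothing, and earns zero payoff.

Buyer X's payoff: €0.0.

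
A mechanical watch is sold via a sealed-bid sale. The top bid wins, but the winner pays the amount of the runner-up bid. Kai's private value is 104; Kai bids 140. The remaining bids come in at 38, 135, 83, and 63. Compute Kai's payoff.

Highest competing bid: 135.
Kai's bid 140 is the highest overall, so Kai wins and pays the second-highest bid, 135.
Payoff = value − price = 104 − 135 = -31.
Overbidding won the item at a price above value — truthful bidding would have avoided this loss.

Payoff = -31.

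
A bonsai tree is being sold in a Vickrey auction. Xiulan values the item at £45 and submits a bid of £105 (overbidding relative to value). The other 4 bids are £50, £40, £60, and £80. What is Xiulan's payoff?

Highest competing bid: £80.
Xiulan's bid £105 is the highest overall, so Xiulan wins and pays the second-highest bid, £80.
Payoff = value − price = £45 − £80 = -£35.
Overbidding won the item at a price above value — truthful bidding would have avoided this loss.

-£35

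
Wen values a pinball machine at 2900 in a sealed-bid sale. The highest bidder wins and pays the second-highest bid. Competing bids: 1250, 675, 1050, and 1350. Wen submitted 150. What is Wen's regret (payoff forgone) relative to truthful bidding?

1550

The highest competing bid is 1350.
Bidding truthfully at 2900: Wen has the top bid, wins, and pays the second-highest bid 1350. Payoff = 2900 − 1350 = 1550.
Bidding 150: the top bid is 1350 (a rival), so Wen loses. Payoff = 0.
Regret = truthful payoff − actual payoff = 1550 − 0 = 1550.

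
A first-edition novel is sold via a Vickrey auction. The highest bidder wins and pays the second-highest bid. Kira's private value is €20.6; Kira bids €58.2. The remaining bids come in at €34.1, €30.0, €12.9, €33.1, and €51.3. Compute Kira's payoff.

Highest competing bid: €51.3.
Kira's bid €58.2 is the highest overall, so Kira wins and pays the second-highest bid, €51.3.
Payoff = value − price = €20.6 − €51.3 = -€30.7.
Overbidding won the item at a price above value — truthful bidding would have avoided this loss.

Kira's payoff: -€30.7.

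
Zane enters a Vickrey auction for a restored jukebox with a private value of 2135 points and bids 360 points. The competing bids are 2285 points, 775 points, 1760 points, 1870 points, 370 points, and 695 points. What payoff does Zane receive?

Payoff = 0 points.

Highest competing bid: 2285 points.
Zane's bid 360 points is not the highest, so Zane loses, pays nothing, and earns zero payoff.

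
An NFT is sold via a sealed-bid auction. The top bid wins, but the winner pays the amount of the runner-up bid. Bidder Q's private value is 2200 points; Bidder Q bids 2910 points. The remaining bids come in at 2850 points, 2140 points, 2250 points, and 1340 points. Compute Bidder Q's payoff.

-650 points

Highest competing bid: 2850 points.
Bidder Q's bid 2910 points is the highest overall, so Bidder Q wins and pays the second-highest bid, 2850 points.
Payoff = value − price = 2200 points − 2850 points = -650 points.
Overbidding won the item at a price above value — truthful bidding would have avoided this loss.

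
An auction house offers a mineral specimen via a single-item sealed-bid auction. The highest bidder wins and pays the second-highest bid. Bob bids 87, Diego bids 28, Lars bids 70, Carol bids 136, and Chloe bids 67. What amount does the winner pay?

87

Ranking the bids: Carol 136; Bob 87; Lars 70; Chloe 67; Diego 28.
Carol has the highest bid, so Carol wins.
The second-highest bid is 87, so that is what Carol pays.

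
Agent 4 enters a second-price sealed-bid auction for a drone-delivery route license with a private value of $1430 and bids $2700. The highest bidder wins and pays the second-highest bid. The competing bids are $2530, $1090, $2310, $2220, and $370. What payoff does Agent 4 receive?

The bidder's payoff: -$1100.

Highest competing bid: $2530.
Agent 4's bid $2700 is the highest overall, so Agent 4 wins and pays the second-highest bid, $2530.
Payoff = value − price = $1430 − $2530 = -$1100.
Overbidding won the item at a price above value — truthful bidding would have avoided this loss.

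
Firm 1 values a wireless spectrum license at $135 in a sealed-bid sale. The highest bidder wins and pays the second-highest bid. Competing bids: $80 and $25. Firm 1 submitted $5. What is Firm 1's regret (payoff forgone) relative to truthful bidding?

Payoff forgone: $55.

The highest competing bid is $80.
Bidding truthfully at $135: Firm 1 has the top bid, wins, and pays the second-highest bid $80. Payoff = $135 − $80 = $55.
Bidding $5: the top bid is $80 (a rival), so Firm 1 loses. Payoff = $0.
Regret = truthful payoff − actual payoff = $55 − $0 = $55.
Deviating from a truthful bid can only lose payoff in a second-price auction — never gain.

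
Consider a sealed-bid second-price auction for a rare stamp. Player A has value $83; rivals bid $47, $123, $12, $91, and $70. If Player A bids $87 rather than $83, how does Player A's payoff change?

Payoff change: $0.

The highest competing bid is $123.
Bidding truthfully at $83: the top bid is $123 (a rival), so Player A loses. Payoff = $0.
Bidding $87: the top bid is $123 (a rival), so Player A loses. Payoff = $0.
Change = $0 − $0 = $0.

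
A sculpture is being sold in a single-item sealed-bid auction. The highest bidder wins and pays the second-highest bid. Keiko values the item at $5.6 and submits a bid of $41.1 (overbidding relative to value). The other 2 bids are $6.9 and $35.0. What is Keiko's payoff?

Keiko's payoff: -$29.4.

Highest competing bid: $35.0.
Keiko's bid $41.1 is the highest overall, so Keiko wins and pays the second-highest bid, $35.0.
Payoff = value − price = $5.6 − $35.0 = -$29.4.
Overbidding won the item at a price above value — truthful bidding would have avoided this loss.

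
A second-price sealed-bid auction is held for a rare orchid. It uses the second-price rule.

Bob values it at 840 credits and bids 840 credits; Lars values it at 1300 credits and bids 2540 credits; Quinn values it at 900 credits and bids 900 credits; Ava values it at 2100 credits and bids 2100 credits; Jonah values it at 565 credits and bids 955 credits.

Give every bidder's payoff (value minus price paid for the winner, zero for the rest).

Ranking the bids: Lars 2540 credits > Ava 2100 credits > Jonah 955 credits > Quinn 900 credits > Bob 840 credits.
Lars has the top bid and wins; the price is the second-highest bid, 2100 credits.
Lars's payoff = 1300 credits − 2100 credits = -800 credits. All other bidders lose, so their payoff is 0.

Payoffs: Bob 0 credits, Lars -800 credits, Quinn 0 credits, Ava 0 credits, Jonah 0 credits.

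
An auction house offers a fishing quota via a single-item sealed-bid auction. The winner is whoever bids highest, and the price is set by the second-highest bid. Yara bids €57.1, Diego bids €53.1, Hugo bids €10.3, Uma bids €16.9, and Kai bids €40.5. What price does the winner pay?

The winner pays €53.1.

Sorted high to low: Yara €57.1, then Diego €53.1, then Kai €40.5, then Uma €16.9, then Hugo €10.3.
Yara has the highest bid, so Yara wins.
The second-highest bid is €53.1, so that is what Yara pays.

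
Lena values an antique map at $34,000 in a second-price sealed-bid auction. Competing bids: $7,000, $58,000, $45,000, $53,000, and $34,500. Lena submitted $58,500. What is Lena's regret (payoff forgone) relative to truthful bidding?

The highest competing bid is $58,000.
Bidding truthfully at $34,000: the top bid is $58,000 (a rival), so Lena loses. Payoff = $0.
Bidding $58,500: Lena has the top bid, wins, and pays the second-highest bid $58,000. Payoff = $34,000 − $58,000 = -$24,000.
Regret = truthful payoff − actual payoff = $0 − -$24,000 = $24,000.

Payoff forgone: $24,000.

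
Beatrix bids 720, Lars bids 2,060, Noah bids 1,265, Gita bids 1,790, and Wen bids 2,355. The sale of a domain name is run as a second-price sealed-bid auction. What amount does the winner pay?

The winner pays 2,060.

Sorted high to low: Wen 2,355; Lars 2,060; Gita 1,790; Noah 1,265; Beatrix 720.
Wen has the highest bid, so Wen wins.
The second-highest bid is 2,060, so that is what Wen pays.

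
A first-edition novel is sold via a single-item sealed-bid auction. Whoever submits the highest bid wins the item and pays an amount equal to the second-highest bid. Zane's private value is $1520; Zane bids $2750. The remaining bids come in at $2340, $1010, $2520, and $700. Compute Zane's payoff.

Highest competing bid: $2520.
Zane's bid $2750 is the highest overall, so Zane wins and pays the second-highest bid, $2520.
Payoff = value − price = $1520 − $2520 = -$1000.
Overbidding won the item at a price above value — truthful bidding would have avoided this loss.

-$1000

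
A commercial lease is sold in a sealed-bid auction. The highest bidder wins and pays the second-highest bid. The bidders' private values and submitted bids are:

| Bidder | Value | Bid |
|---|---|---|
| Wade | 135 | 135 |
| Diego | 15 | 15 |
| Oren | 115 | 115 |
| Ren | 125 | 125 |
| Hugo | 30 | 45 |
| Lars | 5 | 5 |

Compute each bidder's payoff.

Bids in descending order: Wade 135 > Ren 125 > Oren 115 > Hugo 45 > Diego 15 > Lars 5.
Wade has the top bid and wins; the price is the second-highest bid, 125.
Wade's payoff = 135 − 125 = 10. All other bidders lose, so their payoff is 0.

Wade 10, Diego 0, Oren 0, Ren 0, Hugo 0, Lars 0.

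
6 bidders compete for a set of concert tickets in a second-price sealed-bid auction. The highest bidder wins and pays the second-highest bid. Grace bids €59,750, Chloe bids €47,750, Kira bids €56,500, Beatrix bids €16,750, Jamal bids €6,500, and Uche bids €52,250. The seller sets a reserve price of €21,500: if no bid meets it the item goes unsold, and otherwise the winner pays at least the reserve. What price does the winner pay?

€56,500

Ranking the bids: Grace €59,750 > Kira €56,500 > Uche €52,250 > Chloe €47,750 > Beatrix €16,750 > Jamal €6,500.
Grace has the highest bid, so Grace wins.
The second-highest bid is €56,500, which exceeds the reserve, so that sets the price.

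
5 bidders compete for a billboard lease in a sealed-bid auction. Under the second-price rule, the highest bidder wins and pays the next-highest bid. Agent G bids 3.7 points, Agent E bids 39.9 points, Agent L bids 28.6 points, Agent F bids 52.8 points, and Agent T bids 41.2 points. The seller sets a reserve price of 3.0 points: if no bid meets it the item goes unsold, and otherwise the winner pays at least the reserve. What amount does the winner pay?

The winner pays 41.2 points.

Bids in descending order: Agent F 52.8 points, then Agent T 41.2 points, then Agent E 39.9 points, then Agent L 28.6 points, then Agent G 3.7 points.
Agent F has the highest bid, so Agent F wins.
The second-highest bid is 41.2 points, which exceeds the reserve, so that sets the price.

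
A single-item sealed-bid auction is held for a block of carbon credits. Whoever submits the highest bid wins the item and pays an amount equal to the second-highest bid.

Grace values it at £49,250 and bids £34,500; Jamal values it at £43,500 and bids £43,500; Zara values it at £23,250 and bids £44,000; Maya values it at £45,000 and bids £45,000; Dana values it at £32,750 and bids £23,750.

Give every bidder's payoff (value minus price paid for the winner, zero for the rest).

Grace £0, Jamal £0, Zara £0, Maya £1,000, Dana £0.

Sorted high to low: Maya £45,000 > Zara £44,000 > Jamal £43,500 > Grace £34,500 > Dana £23,750.
Maya has the top bid and wins; the price is the second-highest bid, £44,000.
Maya's payoff = £45,000 − £44,000 = £1,000. All other bidders lose, so their payoff is 0.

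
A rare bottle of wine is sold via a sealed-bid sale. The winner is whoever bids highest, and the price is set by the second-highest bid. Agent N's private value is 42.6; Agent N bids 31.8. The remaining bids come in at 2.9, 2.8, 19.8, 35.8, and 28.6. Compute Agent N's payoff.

Payoff = 0.0.

Highest competing bid: 35.8.
Agent N's bid 31.8 is not the highest, so Agent N loses, pays nothing, and earns zero payoff.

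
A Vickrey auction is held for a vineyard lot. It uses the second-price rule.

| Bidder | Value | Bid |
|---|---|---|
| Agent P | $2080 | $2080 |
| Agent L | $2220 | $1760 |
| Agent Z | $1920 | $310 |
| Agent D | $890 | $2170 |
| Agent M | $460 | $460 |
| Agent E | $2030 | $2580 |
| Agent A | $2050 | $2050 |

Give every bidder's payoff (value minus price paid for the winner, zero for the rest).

Ordered from highest: Agent E $2580, then Agent D $2170, then Agent P $2080, then Agent A $2050, then Agent L $1760, then Agent M $460, then Agent Z $310.
Agent E has the top bid and wins; the price is the second-highest bid, $2170.
Agent E's payoff = $2030 − $2170 = -$140. All other bidders lose, so their payoff is 0.

Payoffs: Agent P $0, Agent L $0, Agent Z $0, Agent D $0, Agent M $0, Agent E -$140, Agent A $0.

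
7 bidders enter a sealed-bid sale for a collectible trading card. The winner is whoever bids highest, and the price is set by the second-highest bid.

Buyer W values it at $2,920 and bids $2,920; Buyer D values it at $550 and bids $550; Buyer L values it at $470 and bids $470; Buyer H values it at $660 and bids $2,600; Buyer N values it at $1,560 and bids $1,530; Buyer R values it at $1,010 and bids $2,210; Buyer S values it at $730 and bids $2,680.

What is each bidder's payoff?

Bids in descending order: Buyer W $2,920, then Buyer S $2,680, then Buyer H $2,600, then Buyer R $2,210, then Buyer N $1,530, then Buyer D $550, then Buyer L $470.
Buyer W has the top bid and wins; the price is the second-highest bid, $2,680.
Buyer W's payoff = $2,920 − $2,680 = $240. All other bidders lose, so their payoff is 0.

Buyer W $240, Buyer D $0, Buyer L $0, Buyer H $0, Buyer N $0, Buyer R $0, Buyer S $0.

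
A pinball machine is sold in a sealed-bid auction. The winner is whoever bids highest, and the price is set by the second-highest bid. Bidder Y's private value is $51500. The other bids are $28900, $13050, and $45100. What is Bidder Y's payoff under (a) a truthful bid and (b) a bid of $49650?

(a) $6400  (b) $6400

The highest competing bid is $45100.
Bidding truthfully at $51500: Bidder Y has the top bid, wins, and pays the second-highest bid $45100. Payoff = $51500 − $45100 = $6400.
Bidding $49650: Bidder Y has the top bid, wins, and pays the second-highest bid $45100. Payoff = $51500 − $45100 = $6400.
The bid only affects whether you win, not the price — here both bids land on the same side of the top rival bid, so the deviation is payoff-neutral.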